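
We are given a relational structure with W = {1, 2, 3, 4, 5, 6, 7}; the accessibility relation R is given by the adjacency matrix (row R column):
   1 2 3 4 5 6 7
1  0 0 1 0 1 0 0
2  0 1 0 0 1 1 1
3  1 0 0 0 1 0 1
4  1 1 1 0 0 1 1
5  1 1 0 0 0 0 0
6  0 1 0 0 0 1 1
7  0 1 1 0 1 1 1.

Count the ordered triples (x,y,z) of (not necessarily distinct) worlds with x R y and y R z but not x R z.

25

Enumerating: (1,3,1), (1,3,7), (1,5,1), (1,5,2), (2,5,1), (2,7,3), (3,1,3), (3,5,2), (3,7,2), (3,7,3), (3,7,6), (4,1,5), … and 13 more.
Total: 25.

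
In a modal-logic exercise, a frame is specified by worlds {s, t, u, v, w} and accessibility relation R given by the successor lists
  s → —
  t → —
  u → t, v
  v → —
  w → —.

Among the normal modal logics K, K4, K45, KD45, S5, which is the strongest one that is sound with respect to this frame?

Transitive (axiom 4): yes — every two-step R-path is closed by a direct edge.
Euclidean (axiom 5): no — u R t and u R v, but not t R v.
Serial (axiom D): no — s has no R-successor.
Reflexive (axiom T): no — s is not related to itself.
So F validates K, K4; K45 would additionally require R to be Euclidean. The strongest is K4.

K4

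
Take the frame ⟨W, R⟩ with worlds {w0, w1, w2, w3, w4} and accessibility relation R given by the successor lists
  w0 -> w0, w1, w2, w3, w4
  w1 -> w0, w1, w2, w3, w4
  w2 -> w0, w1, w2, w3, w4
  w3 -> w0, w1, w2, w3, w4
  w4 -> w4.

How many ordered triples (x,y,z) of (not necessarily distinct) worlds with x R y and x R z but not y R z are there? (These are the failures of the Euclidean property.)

Enumerating: (w0,w4,w0), (w0,w4,w1), (w0,w4,w2), (w0,w4,w3), (w1,w4,w0), (w1,w4,w1), (w1,w4,w2), (w1,w4,w3), (w2,w4,w0), (w2,w4,w1), (w2,w4,w2), (w2,w4,w3), (w3,w4,w0), (w3,w4,w1), (w3,w4,w2), (w3,w4,w3).

16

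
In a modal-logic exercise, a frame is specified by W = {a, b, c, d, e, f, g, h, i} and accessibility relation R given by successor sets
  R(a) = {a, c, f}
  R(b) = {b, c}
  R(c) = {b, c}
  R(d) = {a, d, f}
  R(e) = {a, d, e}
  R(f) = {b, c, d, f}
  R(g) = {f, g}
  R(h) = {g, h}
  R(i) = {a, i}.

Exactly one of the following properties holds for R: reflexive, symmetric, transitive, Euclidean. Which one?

reflexive

Reflexive: yes — every world is R-related to itself.
Symmetric: no — a R c but not c R a.
Transitive: no — a R c and c R b, but not a R b.
Euclidean: no — a R c and a R f, but not c R f.
Only reflexive holds.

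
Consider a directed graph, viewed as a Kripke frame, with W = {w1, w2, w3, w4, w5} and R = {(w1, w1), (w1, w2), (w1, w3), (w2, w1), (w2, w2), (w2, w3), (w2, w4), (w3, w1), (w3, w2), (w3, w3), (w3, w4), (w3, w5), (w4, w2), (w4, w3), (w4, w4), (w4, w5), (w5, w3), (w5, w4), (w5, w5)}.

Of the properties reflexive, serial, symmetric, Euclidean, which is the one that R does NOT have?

Euclidean

Reflexive: yes — every world is R-related to itself.
Serial: yes — every world has a successor (e.g. w1 R w1).
Symmetric: yes — every pair in R has its reverse in R.
Euclidean: no — w2 R w1 and w2 R w4, but not w1 R w4.
Only Euclidean fails.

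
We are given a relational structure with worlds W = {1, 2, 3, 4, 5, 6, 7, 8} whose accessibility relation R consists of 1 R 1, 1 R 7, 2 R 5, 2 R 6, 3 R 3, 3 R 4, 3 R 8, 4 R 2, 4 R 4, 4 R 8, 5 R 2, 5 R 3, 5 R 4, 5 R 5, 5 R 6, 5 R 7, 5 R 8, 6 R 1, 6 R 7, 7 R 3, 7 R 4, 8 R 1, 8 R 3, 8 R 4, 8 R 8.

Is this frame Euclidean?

Euclidean: no — 2 R 6 and 2 R 5, but not 6 R 5.

No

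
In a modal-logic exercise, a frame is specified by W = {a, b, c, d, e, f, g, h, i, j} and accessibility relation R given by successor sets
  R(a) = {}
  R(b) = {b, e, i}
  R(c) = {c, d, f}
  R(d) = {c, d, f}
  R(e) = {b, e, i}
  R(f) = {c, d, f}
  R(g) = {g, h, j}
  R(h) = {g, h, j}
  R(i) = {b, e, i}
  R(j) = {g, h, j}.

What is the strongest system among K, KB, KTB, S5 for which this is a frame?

Symmetric (axiom B): yes — every pair in R has its reverse in R.
Reflexive (axiom T): no — a is not related to itself.
Euclidean (axiom 5): yes — any two successors of a common world are R-related.
So F validates K, KB; KTB would additionally require R to be reflexive. The strongest is KB.

KB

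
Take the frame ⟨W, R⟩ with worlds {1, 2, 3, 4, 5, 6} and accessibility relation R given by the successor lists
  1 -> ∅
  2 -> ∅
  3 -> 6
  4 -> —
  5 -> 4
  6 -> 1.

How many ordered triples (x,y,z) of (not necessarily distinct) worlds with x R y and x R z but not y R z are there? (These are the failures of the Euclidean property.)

3

Enumerating: (3,6,6), (5,4,4), (6,1,1).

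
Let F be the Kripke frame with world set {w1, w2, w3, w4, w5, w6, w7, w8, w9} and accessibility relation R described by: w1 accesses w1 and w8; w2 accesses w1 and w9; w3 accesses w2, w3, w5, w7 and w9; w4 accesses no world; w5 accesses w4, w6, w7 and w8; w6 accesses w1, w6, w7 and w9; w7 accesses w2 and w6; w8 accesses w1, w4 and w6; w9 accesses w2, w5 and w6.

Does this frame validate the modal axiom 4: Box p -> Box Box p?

No

The schema 4 characterises exactly the transitive frames.
Transitive: no — w1 R w8 and w8 R w4, but not w1 R w4.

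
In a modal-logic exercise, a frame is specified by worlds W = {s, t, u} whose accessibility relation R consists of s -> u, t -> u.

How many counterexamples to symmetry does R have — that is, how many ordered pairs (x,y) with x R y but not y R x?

Enumerating: (s,u), (t,u).

2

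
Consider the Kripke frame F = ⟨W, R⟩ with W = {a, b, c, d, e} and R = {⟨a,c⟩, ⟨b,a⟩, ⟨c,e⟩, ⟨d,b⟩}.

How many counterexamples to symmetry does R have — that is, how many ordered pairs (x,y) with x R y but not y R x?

4

Enumerating: (a,c), (b,a), (c,e), (d,b).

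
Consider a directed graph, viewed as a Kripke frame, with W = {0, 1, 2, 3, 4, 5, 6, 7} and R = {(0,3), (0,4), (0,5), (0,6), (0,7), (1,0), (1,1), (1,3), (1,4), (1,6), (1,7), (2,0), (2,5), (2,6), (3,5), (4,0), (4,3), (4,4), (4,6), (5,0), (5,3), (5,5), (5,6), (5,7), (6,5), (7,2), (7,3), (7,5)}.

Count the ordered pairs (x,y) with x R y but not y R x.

15

Enumerating: (0,3), (0,6), (0,7), (1,0), (1,3), (1,4), (1,6), (1,7), (2,0), (2,5), (2,6), (4,3), (4,6), (7,2), (7,3).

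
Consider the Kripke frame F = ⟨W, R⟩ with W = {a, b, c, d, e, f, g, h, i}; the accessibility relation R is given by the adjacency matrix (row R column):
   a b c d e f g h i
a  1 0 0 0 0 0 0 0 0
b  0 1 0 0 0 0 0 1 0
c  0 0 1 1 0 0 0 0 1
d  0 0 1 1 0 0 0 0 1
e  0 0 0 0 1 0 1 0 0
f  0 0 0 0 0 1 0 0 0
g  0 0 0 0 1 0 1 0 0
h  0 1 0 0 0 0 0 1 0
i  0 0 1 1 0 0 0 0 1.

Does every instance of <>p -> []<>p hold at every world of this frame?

Yes

The schema 5 characterises exactly the Euclidean frames.
Euclidean: yes — any two successors of a common world are R-related.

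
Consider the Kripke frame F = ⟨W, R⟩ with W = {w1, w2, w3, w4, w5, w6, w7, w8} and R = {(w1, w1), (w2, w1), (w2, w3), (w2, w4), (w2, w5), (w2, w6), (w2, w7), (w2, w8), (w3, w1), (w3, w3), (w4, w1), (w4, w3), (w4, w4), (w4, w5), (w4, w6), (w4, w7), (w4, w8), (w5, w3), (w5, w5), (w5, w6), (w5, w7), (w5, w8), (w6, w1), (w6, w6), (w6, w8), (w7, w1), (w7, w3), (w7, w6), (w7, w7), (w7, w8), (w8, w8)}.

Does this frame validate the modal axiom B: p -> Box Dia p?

The schema B characterises exactly the symmetric frames.
Symmetric: no — w2 R w1 but not w1 R w2.

No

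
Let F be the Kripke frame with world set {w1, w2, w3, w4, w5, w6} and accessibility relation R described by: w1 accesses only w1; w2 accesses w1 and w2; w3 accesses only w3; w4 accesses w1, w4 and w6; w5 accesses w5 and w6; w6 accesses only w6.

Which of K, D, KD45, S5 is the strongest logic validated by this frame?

D

Serial (axiom D): yes — every world has a successor (e.g. w1 R w1).
Euclidean (axiom 5): no — w4 R w1 and w4 R w6, but not w1 R w6.
Transitive (axiom 4): yes — every two-step R-path is closed by a direct edge.
Reflexive (axiom T): yes — every world is R-related to itself.
So F validates K, D; KD45 would additionally require R to be Euclidean. The strongest is D.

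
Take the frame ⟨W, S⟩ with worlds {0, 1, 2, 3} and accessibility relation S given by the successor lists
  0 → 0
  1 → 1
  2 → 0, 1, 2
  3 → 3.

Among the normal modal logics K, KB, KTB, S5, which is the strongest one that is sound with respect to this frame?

K

Symmetric (axiom B): no — 2 S 0 but not 0 S 2.
Reflexive (axiom T): yes — every world is S-related to itself.
Euclidean (axiom 5): no — 2 S 0 and 2 S 1, but not 0 S 1.
So F validates K; KB would additionally require S to be symmetric. The strongest is K.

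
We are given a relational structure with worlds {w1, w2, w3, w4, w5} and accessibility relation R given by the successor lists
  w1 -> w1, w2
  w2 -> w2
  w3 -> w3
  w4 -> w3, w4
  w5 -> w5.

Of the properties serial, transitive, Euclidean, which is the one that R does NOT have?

Serial: yes — every world has a successor (e.g. w1 R w1).
Transitive: yes — every two-step R-path is closed by a direct edge.
Euclidean: no — w1 R w2 and w1 R w1, but not w2 R w1.
Only Euclidean fails.

Euclidean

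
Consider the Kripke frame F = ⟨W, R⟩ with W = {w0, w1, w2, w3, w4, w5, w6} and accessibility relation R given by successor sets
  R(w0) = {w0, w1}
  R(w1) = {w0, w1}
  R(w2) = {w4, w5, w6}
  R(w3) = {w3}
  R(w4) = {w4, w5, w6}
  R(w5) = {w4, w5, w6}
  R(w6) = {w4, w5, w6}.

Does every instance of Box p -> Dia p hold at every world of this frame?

The schema D characterises exactly the serial frames.
Serial: yes — every world has a successor (e.g. w0 R w0).

Yes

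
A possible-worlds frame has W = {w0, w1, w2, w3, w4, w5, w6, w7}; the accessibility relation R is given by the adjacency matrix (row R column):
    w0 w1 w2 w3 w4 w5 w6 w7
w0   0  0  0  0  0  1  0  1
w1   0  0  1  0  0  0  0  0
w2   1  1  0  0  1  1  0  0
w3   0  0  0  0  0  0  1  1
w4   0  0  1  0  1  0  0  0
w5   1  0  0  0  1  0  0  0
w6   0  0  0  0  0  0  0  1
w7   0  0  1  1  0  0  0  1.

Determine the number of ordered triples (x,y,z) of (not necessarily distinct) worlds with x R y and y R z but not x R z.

Enumerating: (w0,w5,w0), (w0,w5,w4), (w0,w7,w2), (w0,w7,w3), (w1,w2,w0), (w1,w2,w1), (w1,w2,w4), (w1,w2,w5), (w2,w0,w7), (w2,w1,w2), (w2,w4,w2), (w3,w7,w2), … and 14 more.
Total: 26.

26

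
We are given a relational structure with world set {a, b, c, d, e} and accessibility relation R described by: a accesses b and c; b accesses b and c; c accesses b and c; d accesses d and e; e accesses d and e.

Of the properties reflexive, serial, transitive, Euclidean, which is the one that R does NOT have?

Reflexive: no — a is not related to itself.
Serial: yes — every world has a successor (e.g. a R b).
Transitive: yes — every two-step R-path is closed by a direct edge.
Euclidean: yes — any two successors of a common world are R-related.
Only reflexive fails.

reflexive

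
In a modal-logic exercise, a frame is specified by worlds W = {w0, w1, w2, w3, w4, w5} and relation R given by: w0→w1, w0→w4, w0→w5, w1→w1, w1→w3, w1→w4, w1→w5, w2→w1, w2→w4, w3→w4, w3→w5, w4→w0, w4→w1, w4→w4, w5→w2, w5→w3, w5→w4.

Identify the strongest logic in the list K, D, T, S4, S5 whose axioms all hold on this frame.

D

Serial (axiom D): yes — every world has a successor (e.g. w0 R w1).
Reflexive (axiom T): no — w0 is not related to itself.
Transitive (axiom 4): no — w0 R w1 and w1 R w3, but not w0 R w3.
Euclidean (axiom 5): no — w0 R w4 and w0 R w5, but not w4 R w5.
So F validates K, D; T would additionally require R to be reflexive. The strongest is D.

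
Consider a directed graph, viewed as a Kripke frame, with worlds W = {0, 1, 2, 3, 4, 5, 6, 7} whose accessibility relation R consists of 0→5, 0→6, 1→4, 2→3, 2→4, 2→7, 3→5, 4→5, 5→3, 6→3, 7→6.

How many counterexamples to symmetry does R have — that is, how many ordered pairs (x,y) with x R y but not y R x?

Enumerating: (0,5), (0,6), (1,4), (2,3), (2,4), (2,7), (4,5), (6,3), (7,6).

9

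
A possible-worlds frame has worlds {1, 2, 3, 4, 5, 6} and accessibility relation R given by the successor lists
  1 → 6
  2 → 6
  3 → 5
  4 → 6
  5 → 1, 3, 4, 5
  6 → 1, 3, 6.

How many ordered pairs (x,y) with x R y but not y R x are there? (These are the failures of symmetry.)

5

Enumerating: (2,6), (4,6), (5,1), (5,4), (6,3).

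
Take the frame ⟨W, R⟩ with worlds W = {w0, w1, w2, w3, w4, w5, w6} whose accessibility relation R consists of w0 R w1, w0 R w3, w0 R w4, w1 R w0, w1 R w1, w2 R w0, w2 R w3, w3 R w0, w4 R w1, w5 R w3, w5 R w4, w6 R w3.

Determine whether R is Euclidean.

No

Euclidean: no — w0 R w1 and w0 R w3, but not w1 R w3.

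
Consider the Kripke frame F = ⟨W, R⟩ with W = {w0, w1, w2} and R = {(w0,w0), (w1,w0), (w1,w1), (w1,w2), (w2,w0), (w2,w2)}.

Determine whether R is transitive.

Transitive: yes — every two-step R-path is closed by a direct edge.

Yes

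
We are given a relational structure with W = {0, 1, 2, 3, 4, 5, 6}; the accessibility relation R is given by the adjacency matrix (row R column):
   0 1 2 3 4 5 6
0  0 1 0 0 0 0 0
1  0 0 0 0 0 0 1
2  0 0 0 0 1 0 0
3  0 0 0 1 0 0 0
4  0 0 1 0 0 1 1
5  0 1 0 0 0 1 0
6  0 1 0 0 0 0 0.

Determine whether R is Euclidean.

Euclidean: no — 4 R 2 and 4 R 5, but not 2 R 5.

No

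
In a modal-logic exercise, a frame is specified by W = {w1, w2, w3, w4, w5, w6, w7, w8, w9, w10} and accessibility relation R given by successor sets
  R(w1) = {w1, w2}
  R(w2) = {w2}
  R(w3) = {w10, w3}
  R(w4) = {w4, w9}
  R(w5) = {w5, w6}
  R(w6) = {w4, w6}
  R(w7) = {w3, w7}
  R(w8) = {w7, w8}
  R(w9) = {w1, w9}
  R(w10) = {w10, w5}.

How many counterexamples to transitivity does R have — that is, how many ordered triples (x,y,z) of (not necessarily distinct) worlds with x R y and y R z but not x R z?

8

Enumerating: (w10,w5,w6), (w3,w10,w5), (w4,w9,w1), (w5,w6,w4), (w6,w4,w9), (w7,w3,w10), (w8,w7,w3), (w9,w1,w2).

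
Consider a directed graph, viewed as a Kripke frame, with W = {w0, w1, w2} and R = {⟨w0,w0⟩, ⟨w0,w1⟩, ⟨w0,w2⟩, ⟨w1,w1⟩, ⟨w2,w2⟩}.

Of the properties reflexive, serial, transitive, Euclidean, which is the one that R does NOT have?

Reflexive: yes — every world is R-related to itself.
Serial: yes — every world has a successor (e.g. w0 R w0).
Transitive: yes — every two-step R-path is closed by a direct edge.
Euclidean: no — w0 R w1 and w0 R w2, but not w1 R w2.
Only Euclidean fails.

Euclidean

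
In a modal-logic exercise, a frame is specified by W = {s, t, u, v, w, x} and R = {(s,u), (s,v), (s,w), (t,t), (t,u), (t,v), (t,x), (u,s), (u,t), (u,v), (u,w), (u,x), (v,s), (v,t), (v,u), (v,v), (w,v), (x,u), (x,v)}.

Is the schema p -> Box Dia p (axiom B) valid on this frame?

The schema B characterises exactly the symmetric frames.
Symmetric: no — s R w but not w R s.

No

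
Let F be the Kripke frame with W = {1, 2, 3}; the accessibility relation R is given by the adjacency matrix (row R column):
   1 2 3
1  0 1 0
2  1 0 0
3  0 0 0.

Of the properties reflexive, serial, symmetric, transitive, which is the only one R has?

Reflexive: no — 1 is not related to itself.
Serial: no — 3 has no R-successor.
Symmetric: yes — every pair in R has its reverse in R.
Transitive: no — 1 R 2 and 2 R 1, but not 1 R 1.
Only symmetric holds.

symmetric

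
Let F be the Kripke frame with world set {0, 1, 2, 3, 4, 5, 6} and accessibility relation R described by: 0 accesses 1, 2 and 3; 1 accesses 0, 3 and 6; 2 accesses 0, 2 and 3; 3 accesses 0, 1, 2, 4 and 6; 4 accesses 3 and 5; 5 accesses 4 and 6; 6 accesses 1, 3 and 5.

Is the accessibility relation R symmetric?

Yes

Symmetric: yes — every pair in R has its reverse in R.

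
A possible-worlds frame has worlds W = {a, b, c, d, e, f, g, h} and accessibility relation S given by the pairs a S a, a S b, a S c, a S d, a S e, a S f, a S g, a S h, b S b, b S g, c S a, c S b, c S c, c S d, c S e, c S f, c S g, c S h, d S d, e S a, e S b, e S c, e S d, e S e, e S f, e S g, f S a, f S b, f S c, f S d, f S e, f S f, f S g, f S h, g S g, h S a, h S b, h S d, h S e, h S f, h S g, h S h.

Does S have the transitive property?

No

Transitive: no — e S a and a S h, but not e S h.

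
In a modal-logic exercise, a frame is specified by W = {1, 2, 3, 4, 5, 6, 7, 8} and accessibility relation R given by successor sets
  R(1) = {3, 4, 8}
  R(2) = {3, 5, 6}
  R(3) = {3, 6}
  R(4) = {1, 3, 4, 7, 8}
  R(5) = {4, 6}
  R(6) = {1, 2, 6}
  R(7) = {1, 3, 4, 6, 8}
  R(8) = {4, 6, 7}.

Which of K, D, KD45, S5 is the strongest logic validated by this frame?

D

Serial (axiom D): yes — every world has a successor (e.g. 1 R 3).
Euclidean (axiom 5): no — 1 R 3 and 1 R 4, but not 3 R 4.
Transitive (axiom 4): no — 1 R 3 and 3 R 6, but not 1 R 6.
Reflexive (axiom T): no — 1 is not related to itself.
So F validates K, D; KD45 would additionally require R to be Euclidean and transitive. The strongest is D.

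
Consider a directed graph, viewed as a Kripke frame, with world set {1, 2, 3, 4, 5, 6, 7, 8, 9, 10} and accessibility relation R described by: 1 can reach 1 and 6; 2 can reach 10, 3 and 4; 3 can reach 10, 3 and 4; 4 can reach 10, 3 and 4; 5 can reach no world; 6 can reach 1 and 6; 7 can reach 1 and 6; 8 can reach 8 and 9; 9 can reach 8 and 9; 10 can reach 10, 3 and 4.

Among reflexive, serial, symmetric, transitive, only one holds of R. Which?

transitive

Reflexive: no — 2 is not related to itself.
Serial: no — 5 has no R-successor.
Symmetric: no — 2 R 10 but not 10 R 2.
Transitive: yes — every two-step R-path is closed by a direct edge.
Only transitive holds.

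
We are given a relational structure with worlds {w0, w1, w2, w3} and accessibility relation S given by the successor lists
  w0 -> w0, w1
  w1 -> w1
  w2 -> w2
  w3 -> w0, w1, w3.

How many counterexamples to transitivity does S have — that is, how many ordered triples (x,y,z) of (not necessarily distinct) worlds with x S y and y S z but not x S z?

S is transitive; there are no such tuples.

0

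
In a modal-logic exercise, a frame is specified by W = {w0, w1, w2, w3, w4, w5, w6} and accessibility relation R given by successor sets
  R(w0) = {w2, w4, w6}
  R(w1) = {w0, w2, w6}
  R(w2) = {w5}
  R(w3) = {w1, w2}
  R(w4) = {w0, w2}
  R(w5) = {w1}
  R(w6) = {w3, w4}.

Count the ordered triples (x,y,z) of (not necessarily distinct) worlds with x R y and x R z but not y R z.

26

Enumerating: (w0,w2,w2), (w0,w2,w4), (w0,w2,w6), (w0,w4,w4), (w0,w4,w6), (w0,w6,w2), (w0,w6,w6), (w1,w0,w0), (w1,w2,w0), (w1,w2,w2), (w1,w2,w6), (w1,w6,w0), … and 14 more.
Total: 26.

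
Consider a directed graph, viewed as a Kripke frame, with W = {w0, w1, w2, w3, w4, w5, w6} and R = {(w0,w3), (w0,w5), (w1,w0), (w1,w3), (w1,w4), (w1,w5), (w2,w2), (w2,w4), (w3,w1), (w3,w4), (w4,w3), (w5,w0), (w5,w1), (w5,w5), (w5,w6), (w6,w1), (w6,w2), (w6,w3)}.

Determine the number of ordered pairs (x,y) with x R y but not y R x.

8

Enumerating: (w0,w3), (w1,w0), (w1,w4), (w2,w4), (w5,w6), (w6,w1), (w6,w2), (w6,w3).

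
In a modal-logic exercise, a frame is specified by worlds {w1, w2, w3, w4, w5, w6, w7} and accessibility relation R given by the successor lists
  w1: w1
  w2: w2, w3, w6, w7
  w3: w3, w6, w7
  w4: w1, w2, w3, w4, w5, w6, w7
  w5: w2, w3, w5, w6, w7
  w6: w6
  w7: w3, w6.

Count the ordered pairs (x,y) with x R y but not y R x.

Enumerating: (w2,w3), (w2,w6), (w2,w7), (w3,w6), (w4,w1), (w4,w2), (w4,w3), (w4,w5), (w4,w6), (w4,w7), (w5,w2), (w5,w3), (w5,w6), (w5,w7), (w7,w6).

15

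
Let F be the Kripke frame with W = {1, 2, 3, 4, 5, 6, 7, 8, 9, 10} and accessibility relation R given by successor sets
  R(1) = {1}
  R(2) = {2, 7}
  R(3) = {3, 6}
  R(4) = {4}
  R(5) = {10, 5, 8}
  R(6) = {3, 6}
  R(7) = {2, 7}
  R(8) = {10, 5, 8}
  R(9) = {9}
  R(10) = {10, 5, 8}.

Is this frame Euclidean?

Yes

Euclidean: yes — any two successors of a common world are R-related.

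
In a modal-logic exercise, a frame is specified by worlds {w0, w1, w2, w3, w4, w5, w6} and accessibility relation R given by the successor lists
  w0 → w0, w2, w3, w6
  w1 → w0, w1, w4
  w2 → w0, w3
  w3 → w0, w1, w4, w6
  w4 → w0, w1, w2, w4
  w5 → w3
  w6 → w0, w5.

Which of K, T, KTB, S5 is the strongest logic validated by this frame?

Reflexive (axiom T): no — w2 is not related to itself.
Symmetric (axiom B): no — w1 R w0 but not w0 R w1.
Euclidean (axiom 5): no — w0 R w2 and w0 R w6, but not w2 R w6.
So F validates K; T would additionally require R to be reflexive. The strongest is K.

K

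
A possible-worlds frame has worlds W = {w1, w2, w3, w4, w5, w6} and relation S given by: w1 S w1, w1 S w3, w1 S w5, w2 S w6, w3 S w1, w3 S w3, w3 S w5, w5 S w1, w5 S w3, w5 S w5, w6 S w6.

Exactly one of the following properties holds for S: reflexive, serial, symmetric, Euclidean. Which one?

Euclidean

Reflexive: no — w2 is not related to itself.
Serial: no — w4 has no S-successor.
Symmetric: no — w2 S w6 but not w6 S w2.
Euclidean: yes — any two successors of a common world are S-related.
Only Euclidean holds.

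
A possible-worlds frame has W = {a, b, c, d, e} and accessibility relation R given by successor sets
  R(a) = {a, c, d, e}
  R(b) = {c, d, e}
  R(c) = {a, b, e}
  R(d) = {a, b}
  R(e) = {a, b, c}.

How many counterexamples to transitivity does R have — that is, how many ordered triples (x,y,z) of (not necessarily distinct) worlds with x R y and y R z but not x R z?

Enumerating: (a,c,b), (a,d,b), (a,e,b), (b,c,a), (b,c,b), (b,d,a), (b,d,b), (b,e,a), (b,e,b), (c,a,c), (c,a,d), (c,b,c), … and 13 more.
Total: 25.

25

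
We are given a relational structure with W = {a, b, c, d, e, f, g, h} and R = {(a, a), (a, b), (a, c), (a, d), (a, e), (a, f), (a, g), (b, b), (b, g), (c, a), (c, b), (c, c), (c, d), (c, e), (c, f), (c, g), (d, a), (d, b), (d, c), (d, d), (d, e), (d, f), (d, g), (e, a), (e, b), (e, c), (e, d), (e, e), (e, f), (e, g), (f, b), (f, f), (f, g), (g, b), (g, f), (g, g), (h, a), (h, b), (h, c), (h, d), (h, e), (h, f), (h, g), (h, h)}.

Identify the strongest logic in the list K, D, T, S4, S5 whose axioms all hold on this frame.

T

Serial (axiom D): yes — every world has a successor (e.g. a R a).
Reflexive (axiom T): yes — every world is R-related to itself.
Transitive (axiom 4): no — b R g and g R f, but not b R f.
Euclidean (axiom 5): no — a R b and a R c, but not b R c.
So F validates K, D, T; S4 would additionally require R to be transitive. The strongest is T.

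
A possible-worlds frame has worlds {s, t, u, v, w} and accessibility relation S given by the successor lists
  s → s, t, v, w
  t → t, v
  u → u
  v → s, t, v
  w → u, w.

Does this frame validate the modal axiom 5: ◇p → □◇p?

No

Axiom 5 corresponds to the accessibility relation being Euclidean.
Euclidean: no — s S t and s S w, but not t S w.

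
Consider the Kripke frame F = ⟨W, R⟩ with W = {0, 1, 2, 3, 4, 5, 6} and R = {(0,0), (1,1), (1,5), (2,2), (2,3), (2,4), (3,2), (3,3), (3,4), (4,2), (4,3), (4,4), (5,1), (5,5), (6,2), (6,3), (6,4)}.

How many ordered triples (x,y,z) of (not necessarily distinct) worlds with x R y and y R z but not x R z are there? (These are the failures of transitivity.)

R is transitive; there are no such tuples.

0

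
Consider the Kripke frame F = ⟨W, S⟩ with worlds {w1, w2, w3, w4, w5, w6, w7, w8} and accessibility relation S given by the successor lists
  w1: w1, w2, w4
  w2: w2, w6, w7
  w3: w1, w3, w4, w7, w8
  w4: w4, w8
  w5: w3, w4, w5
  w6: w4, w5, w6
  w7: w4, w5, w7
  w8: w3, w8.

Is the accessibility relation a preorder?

Reflexive: yes — every world is S-related to itself.
Transitive: no — w1 S w2 and w2 S w6, but not w1 S w6.
So S is not a preorder.

No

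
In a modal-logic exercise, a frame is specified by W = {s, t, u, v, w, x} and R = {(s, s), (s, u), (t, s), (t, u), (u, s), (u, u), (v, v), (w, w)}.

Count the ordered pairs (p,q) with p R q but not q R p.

2

Enumerating: (t,s), (t,u).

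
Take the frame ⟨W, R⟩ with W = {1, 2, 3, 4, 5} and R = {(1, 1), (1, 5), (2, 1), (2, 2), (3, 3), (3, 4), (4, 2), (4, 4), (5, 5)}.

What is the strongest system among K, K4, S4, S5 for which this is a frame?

Transitive (axiom 4): no — 2 R 1 and 1 R 5, but not 2 R 5.
Reflexive (axiom T): yes — every world is R-related to itself.
Euclidean (axiom 5): no — 1 R 5 and 1 R 1, but not 5 R 1.
So F validates K; K4 would additionally require R to be transitive. The strongest is K.

K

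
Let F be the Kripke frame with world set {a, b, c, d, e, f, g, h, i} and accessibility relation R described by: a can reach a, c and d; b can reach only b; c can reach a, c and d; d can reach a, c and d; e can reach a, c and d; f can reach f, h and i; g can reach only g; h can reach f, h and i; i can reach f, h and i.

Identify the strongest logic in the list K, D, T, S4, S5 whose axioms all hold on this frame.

D

Serial (axiom D): yes — every world has a successor (e.g. a R a).
Reflexive (axiom T): no — e is not related to itself.
Transitive (axiom 4): yes — every two-step R-path is closed by a direct edge.
Euclidean (axiom 5): yes — any two successors of a common world are R-related.
So F validates K, D; T would additionally require R to be reflexive. The strongest is D.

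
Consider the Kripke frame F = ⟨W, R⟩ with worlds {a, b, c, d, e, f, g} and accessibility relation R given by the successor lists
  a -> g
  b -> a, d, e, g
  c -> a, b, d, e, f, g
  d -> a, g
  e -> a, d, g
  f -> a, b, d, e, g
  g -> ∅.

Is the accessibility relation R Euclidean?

Euclidean: no — b R a and b R d, but not a R d.

No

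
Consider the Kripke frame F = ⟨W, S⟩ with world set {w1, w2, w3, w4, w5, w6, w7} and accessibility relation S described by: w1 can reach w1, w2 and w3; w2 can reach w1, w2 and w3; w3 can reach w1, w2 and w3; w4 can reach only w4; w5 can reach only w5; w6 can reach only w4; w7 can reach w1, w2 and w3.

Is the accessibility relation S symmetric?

Symmetric: no — w6 S w4 but not w4 S w6.

No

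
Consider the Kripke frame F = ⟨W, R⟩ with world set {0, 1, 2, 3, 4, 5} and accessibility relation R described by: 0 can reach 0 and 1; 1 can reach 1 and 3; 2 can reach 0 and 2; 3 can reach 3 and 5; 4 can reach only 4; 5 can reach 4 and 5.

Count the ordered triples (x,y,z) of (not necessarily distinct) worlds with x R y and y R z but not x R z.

4

Enumerating: (0,1,3), (1,3,5), (2,0,1), (3,5,4).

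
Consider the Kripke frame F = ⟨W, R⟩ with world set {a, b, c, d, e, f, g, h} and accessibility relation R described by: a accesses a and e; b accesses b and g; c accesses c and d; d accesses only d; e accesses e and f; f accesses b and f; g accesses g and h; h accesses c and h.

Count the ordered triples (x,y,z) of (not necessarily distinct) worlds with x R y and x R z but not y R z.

Enumerating: (a,e,a), (b,g,b), (c,d,c), (e,f,e), (f,b,f), (g,h,g), (h,c,h).

7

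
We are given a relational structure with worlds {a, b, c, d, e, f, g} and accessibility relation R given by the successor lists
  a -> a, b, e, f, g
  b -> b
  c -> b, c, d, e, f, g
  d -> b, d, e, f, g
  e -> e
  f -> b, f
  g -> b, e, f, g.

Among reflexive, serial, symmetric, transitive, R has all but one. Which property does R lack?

symmetric

Reflexive: yes — every world is R-related to itself.
Serial: yes — every world has a successor (e.g. a R a).
Symmetric: no — a R b but not b R a.
Transitive: yes — every two-step R-path is closed by a direct edge.
Only symmetric fails.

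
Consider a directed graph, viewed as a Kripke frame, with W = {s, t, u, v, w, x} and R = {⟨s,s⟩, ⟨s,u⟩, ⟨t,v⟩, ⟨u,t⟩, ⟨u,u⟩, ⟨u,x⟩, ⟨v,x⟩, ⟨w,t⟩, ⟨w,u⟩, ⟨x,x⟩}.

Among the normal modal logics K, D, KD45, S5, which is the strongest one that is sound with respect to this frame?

D

Serial (axiom D): yes — every world has a successor (e.g. s R s).
Euclidean (axiom 5): no — u R t and u R x, but not t R x.
Transitive (axiom 4): no — s R u and u R t, but not s R t.
Reflexive (axiom T): no — t is not related to itself.
So F validates K, D; KD45 would additionally require R to be Euclidean and transitive. The strongest is D.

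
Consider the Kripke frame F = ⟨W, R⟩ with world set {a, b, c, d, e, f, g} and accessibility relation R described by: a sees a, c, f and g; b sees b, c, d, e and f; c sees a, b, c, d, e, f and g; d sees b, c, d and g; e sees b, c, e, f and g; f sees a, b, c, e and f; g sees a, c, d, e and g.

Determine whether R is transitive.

Transitive: no — a R c and c R b, but not a R b.

No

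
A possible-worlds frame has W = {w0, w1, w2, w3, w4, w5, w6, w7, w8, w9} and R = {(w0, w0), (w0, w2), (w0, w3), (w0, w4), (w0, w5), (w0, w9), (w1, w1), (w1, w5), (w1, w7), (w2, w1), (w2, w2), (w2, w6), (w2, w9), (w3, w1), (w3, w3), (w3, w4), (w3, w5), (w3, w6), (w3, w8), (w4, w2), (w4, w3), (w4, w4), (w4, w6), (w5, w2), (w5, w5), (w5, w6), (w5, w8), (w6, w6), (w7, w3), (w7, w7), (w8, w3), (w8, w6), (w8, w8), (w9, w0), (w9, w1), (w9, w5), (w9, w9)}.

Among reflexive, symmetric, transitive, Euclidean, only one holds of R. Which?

reflexive

Reflexive: yes — every world is R-related to itself.
Symmetric: no — w0 R w2 but not w2 R w0.
Transitive: no — w0 R w2 and w2 R w1, but not w0 R w1.
Euclidean: no — w0 R w2 and w0 R w3, but not w2 R w3.
Only reflexive holds.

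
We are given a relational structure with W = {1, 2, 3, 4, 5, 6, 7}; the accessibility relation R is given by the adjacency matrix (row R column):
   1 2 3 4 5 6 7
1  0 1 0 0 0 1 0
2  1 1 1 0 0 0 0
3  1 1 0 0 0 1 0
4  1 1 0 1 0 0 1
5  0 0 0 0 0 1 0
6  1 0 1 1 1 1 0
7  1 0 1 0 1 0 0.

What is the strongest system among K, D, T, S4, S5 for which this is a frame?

D

Serial (axiom D): yes — every world has a successor (e.g. 1 R 2).
Reflexive (axiom T): no — 1 is not related to itself.
Transitive (axiom 4): no — 1 R 2 and 2 R 3, but not 1 R 3.
Euclidean (axiom 5): no — 1 R 2 and 1 R 6, but not 2 R 6.
So F validates K, D; T would additionally require R to be reflexive. The strongest is D.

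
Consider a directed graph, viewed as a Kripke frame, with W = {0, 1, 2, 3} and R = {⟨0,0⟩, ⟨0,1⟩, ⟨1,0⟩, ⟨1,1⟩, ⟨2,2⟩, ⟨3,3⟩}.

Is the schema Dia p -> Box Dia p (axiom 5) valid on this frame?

The schema 5 characterises exactly the Euclidean frames.
Euclidean: yes — any two successors of a common world are R-related.

Yes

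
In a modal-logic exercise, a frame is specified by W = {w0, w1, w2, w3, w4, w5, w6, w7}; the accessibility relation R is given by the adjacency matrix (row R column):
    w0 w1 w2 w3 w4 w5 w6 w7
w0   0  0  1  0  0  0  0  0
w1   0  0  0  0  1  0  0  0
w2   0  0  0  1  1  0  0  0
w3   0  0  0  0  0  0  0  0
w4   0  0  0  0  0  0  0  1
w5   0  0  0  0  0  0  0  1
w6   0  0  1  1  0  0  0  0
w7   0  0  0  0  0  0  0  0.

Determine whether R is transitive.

No

Transitive: no — w0 R w2 and w2 R w3, but not w0 R w3.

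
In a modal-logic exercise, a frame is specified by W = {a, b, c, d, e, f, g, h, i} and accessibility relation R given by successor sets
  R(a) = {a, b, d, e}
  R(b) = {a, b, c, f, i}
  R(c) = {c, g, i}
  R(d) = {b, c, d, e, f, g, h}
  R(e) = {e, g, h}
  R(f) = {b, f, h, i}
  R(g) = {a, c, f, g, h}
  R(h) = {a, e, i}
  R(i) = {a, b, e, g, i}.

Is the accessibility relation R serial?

Yes

Serial: yes — every world has a successor (e.g. a R a).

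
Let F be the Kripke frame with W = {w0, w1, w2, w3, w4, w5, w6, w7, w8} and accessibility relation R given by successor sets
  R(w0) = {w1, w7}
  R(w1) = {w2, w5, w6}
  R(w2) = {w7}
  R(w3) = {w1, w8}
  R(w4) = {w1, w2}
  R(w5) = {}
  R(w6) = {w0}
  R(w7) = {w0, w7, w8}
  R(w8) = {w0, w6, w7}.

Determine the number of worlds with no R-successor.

1

Enumerating: w5.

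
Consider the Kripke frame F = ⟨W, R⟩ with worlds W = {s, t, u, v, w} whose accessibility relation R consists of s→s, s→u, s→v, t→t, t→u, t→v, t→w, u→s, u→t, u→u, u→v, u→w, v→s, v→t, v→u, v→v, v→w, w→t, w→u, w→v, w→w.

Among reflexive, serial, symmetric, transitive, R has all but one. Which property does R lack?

transitive

Reflexive: yes — every world is R-related to itself.
Serial: yes — every world has a successor (e.g. s R s).
Symmetric: yes — every pair in R has its reverse in R.
Transitive: no — s R u and u R t, but not s R t.
Only transitive fails.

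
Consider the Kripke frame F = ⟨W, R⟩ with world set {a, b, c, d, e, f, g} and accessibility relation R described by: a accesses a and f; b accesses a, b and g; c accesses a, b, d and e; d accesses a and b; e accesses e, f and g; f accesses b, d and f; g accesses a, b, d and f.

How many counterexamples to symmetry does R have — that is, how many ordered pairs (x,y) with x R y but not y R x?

Enumerating: (a,f), (b,a), (c,a), (c,b), (c,d), (c,e), (d,a), (d,b), (e,f), (e,g), (f,b), (f,d), (g,a), (g,d), (g,f).

15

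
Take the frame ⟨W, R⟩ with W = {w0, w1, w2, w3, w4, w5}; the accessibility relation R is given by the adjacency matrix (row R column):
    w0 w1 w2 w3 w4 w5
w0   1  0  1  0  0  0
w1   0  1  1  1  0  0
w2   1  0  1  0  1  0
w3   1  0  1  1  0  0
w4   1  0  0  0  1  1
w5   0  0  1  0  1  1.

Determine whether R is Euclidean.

No

Euclidean: no — w1 R w2 and w1 R w3, but not w2 R w3.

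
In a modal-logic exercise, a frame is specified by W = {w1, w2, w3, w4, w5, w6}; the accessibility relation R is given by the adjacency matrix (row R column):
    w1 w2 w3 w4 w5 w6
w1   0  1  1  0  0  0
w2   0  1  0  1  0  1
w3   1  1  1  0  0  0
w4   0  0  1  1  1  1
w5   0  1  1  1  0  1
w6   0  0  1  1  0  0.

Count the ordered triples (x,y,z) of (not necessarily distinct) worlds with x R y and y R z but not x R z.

17

Enumerating: (w1,w2,w4), (w1,w2,w6), (w1,w3,w1), (w2,w4,w3), (w2,w4,w5), (w2,w6,w3), (w3,w2,w4), (w3,w2,w6), (w4,w3,w1), (w4,w3,w2), (w4,w5,w2), (w5,w3,w1), (w5,w4,w5), (w6,w3,w1), (w6,w3,w2), (w6,w4,w5), (w6,w4,w6).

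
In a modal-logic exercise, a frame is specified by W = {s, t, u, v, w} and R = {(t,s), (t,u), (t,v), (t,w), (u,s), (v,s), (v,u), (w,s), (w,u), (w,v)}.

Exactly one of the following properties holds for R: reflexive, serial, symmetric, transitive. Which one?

transitive

Reflexive: no — s is not related to itself.
Serial: no — s has no R-successor.
Symmetric: no — t R s but not s R t.
Transitive: yes — every two-step R-path is closed by a direct edge.
Only transitive holds.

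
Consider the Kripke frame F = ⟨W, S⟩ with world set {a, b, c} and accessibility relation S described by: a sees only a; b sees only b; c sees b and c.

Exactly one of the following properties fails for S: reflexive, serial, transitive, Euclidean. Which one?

Euclidean

Reflexive: yes — every world is S-related to itself.
Serial: yes — every world has a successor (e.g. a S a).
Transitive: yes — every two-step S-path is closed by a direct edge.
Euclidean: no — c S b and c S c, but not b S c.
Only Euclidean fails.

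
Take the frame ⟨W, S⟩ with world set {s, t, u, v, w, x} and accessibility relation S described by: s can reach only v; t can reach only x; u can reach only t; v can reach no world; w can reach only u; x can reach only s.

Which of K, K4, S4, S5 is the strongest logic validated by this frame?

K

Transitive (axiom 4): no — t S x and x S s, but not t S s.
Reflexive (axiom T): no — s is not related to itself.
Euclidean (axiom 5): no — s S v and s S v, but not v S v.
So F validates K; K4 would additionally require S to be transitive. The strongest is K.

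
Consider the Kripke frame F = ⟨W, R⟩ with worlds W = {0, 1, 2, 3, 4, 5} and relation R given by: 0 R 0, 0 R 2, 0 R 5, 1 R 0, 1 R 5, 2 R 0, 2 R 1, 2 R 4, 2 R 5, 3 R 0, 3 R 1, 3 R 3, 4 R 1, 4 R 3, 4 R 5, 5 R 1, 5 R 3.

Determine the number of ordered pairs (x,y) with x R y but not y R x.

11

Enumerating: (0,5), (1,0), (2,1), (2,4), (2,5), (3,0), (3,1), (4,1), (4,3), (4,5), (5,3).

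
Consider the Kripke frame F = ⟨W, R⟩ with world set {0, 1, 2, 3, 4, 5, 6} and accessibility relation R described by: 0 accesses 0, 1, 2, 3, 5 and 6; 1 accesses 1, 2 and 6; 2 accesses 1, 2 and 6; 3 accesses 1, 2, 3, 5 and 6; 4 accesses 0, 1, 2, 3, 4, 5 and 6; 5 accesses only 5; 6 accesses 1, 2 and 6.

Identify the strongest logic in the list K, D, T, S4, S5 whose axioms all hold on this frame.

Serial (axiom D): yes — every world has a successor (e.g. 0 R 0).
Reflexive (axiom T): yes — every world is R-related to itself.
Transitive (axiom 4): yes — every two-step R-path is closed by a direct edge.
Euclidean (axiom 5): no — 0 R 1 and 0 R 3, but not 1 R 3.
So F validates K, D, T, S4; S5 would additionally require R to be Euclidean. The strongest is S4.

S4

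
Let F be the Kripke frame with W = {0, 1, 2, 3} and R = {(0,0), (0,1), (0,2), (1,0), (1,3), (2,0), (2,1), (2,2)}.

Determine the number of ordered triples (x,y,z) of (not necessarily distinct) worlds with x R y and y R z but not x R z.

4

Enumerating: (0,1,3), (1,0,1), (1,0,2), (2,1,3).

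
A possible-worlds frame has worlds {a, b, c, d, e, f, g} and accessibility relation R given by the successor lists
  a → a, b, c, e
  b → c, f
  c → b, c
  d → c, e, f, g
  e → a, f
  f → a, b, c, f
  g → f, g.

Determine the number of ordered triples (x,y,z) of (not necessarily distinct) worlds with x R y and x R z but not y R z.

27

Enumerating: (a,b,a), (a,b,b), (a,b,e), (a,c,a), (a,c,e), (a,e,b), (a,e,c), (a,e,e), (b,c,f), (c,b,b), (d,c,e), (d,c,f), … and 15 more.
Total: 27.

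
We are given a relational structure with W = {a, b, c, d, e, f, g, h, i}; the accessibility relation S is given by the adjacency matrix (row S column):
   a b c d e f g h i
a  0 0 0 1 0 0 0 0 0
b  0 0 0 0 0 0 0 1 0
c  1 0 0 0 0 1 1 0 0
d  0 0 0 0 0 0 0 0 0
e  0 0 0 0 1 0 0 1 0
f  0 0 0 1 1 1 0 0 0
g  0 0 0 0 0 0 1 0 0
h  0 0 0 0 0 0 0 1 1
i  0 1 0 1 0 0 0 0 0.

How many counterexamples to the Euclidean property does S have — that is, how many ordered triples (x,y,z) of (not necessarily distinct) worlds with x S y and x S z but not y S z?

20

Enumerating: (a,d,d), (c,a,a), (c,a,f), (c,a,g), (c,f,a), (c,f,g), (c,g,a), (c,g,f), (e,h,e), (f,d,d), (f,d,e), (f,d,f), … and 8 more.
Total: 20.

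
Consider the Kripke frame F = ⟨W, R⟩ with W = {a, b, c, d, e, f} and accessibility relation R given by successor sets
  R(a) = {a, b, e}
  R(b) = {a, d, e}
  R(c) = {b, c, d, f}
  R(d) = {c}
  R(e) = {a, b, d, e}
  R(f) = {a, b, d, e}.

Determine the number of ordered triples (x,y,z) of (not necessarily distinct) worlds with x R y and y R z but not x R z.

Enumerating: (a,b,d), (a,e,d), (b,a,b), (b,d,c), (b,e,b), (c,b,a), (c,b,e), (c,f,a), (c,f,e), (d,c,b), (d,c,d), (d,c,f), (e,d,c), (f,d,c).

14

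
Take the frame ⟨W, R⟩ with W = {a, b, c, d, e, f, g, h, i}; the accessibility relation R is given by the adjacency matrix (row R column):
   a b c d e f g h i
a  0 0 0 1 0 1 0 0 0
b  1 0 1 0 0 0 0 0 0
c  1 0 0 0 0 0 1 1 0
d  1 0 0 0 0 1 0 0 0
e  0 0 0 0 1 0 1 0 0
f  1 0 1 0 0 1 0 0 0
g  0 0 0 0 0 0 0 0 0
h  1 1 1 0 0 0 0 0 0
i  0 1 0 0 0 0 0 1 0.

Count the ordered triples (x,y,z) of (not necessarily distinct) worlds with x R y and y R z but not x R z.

Enumerating: (a,d,a), (a,f,a), (a,f,c), (b,a,d), (b,a,f), (b,c,g), (b,c,h), (c,a,d), (c,a,f), (c,h,b), (c,h,c), (d,a,d), … and 12 more.
Total: 24.

24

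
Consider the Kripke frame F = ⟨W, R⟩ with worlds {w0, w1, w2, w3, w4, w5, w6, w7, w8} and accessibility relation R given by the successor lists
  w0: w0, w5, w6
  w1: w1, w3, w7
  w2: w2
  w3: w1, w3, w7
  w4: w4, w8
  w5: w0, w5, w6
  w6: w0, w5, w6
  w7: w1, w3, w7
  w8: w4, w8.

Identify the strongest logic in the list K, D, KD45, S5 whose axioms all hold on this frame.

Serial (axiom D): yes — every world has a successor (e.g. w0 R w0).
Euclidean (axiom 5): yes — any two successors of a common world are R-related.
Transitive (axiom 4): yes — every two-step R-path is closed by a direct edge.
Reflexive (axiom T): yes — every world is R-related to itself.
So F validates K, D, KD45, S5. The strongest is S5.

S5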